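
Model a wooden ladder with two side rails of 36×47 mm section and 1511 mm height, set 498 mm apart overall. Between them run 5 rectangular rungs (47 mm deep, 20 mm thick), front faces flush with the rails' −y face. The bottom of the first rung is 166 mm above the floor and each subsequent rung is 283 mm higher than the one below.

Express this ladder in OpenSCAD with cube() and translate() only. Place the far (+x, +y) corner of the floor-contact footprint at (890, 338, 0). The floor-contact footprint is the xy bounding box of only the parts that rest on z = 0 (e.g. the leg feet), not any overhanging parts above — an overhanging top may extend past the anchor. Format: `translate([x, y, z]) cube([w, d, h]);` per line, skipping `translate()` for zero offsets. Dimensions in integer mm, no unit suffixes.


translate([392, 291, 0]) cube([36, 47, 1511]);
translate([854, 291, 0]) cube([36, 47, 1511]);
translate([428, 291, 166]) cube([426, 47, 20]);
translate([428, 291, 449]) cube([426, 47, 20]);
translate([428, 291, 732]) cube([426, 47, 20]);
translate([428, 291, 1015]) cube([426, 47, 20]);
translate([428, 291, 1298]) cube([426, 47, 20]);


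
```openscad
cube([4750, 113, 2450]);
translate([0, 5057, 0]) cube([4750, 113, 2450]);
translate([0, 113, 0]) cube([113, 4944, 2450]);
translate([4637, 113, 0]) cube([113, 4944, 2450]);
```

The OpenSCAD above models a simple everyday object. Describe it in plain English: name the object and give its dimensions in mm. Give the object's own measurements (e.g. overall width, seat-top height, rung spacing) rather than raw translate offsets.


The wall frame of a small rectangular building: four walls, each 2450 mm tall and 113 mm thick, enclosing a footprint 4750 mm (x) by 5170 mm (y) outside-to-outside, with no floor or roof. The front and back walls (the −y and +y sides) span the full width; the two side walls fit between them.


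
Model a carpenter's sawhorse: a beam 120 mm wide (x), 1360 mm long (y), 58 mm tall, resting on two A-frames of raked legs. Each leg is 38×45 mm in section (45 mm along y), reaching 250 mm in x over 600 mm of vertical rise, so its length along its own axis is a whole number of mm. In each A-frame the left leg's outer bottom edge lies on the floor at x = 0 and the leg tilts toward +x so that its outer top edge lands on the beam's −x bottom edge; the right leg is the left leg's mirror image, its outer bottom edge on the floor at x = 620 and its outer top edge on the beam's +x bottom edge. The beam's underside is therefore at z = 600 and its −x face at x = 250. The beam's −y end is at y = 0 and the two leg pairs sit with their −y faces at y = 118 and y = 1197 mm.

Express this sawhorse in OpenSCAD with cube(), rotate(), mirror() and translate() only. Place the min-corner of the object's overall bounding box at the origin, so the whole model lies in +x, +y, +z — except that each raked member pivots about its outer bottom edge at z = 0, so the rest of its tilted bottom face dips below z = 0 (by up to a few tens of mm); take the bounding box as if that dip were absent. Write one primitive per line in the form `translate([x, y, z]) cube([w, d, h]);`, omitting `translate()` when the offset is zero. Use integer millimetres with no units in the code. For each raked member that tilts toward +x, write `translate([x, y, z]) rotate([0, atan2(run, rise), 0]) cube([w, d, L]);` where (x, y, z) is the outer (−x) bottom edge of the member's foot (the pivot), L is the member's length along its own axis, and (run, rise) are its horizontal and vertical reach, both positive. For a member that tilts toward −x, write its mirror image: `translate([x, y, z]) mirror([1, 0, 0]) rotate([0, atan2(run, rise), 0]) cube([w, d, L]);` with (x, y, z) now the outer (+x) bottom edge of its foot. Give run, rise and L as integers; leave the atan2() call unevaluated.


// leg length = √(250² + 600²) = 650
// right-leg outer foot x = 2·250 + 120 = 620
// beam min-corner = (250, 0, 600)
translate([250, 0, 600]) cube([120, 1360, 58]);
translate([0, 118, 0]) rotate([0, atan2(250, 600), 0]) cube([38, 45, 650]);
translate([620, 118, 0]) mirror([1, 0, 0]) rotate([0, atan2(250, 600), 0]) cube([38, 45, 650]);
translate([0, 1197, 0]) rotate([0, atan2(250, 600), 0]) cube([38, 45, 650]);
translate([620, 1197, 0]) mirror([1, 0, 0]) rotate([0, atan2(250, 600), 0]) cube([38, 45, 650]);


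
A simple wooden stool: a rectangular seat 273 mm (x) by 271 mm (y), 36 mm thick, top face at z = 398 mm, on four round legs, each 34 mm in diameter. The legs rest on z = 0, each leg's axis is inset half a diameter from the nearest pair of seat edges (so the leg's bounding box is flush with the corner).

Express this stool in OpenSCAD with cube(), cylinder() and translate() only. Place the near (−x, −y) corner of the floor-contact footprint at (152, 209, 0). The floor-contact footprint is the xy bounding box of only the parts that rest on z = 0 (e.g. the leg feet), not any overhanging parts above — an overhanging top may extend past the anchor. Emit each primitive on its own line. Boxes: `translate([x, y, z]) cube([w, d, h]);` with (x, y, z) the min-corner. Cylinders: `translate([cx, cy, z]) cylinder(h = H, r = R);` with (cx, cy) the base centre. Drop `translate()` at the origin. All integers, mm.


translate([152, 209, 362]) cube([273, 271, 36]);
translate([169, 226, 0]) cylinder(h = 362, r = 17);
translate([408, 226, 0]) cylinder(h = 362, r = 17);
translate([169, 463, 0]) cylinder(h = 362, r = 17);
translate([408, 463, 0]) cylinder(h = 362, r = 17);


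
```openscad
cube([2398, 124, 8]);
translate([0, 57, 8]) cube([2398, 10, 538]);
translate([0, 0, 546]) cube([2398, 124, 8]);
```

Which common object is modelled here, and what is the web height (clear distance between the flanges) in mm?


An I-beam. The web height is 538 mm.

Two wide flanges with a thin centred web — an I-beam. Overall 554 mm minus two 8 mm flanges gives a web of 554 − 2·8 = 538 mm.


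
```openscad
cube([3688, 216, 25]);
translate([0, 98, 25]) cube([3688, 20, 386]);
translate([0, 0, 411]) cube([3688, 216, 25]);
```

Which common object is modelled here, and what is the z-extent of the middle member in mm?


An I-beam. The web height is 386 mm.

Two wide flanges with a thin centred web — an I-beam. Overall 436 mm minus two 25 mm flanges gives a web of 436 − 2·25 = 386 mm.


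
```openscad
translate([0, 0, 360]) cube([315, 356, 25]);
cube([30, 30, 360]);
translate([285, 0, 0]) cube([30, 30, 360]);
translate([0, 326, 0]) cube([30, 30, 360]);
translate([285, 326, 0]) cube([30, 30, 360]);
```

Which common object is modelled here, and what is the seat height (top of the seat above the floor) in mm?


A stool. The seat height is 385 mm.

A 315×356×25 slab at z = 360 on four corner posts — a stool. The seat top is 360 + 25 = 385 mm.


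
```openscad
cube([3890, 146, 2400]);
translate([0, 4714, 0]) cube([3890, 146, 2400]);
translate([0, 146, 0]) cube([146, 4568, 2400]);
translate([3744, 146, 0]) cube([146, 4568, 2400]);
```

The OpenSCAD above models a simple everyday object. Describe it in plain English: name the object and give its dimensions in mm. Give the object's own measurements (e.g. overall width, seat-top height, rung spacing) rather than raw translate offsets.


The wall frame of a small rectangular building: four walls, each 2400 mm tall and 146 mm thick, enclosing a footprint 3890 mm (x) by 4860 mm (y) outside-to-outside, with no floor or roof. The front and back walls (the −y and +y sides) span the full width; the two side walls fit between them.


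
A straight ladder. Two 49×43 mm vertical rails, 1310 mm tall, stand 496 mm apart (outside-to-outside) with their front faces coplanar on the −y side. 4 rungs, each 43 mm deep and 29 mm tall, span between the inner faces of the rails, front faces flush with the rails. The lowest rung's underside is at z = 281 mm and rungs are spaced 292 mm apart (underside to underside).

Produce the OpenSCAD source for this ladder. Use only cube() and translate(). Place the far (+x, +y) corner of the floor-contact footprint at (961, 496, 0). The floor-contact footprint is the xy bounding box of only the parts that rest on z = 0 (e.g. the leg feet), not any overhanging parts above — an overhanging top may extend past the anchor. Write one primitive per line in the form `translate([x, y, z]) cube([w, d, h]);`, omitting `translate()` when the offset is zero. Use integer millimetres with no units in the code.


// rung span = 496 - 2*49 = 398
// rung[k] z = 281 + k*292
translate([465, 453, 0]) cube([49, 43, 1310]);
translate([912, 453, 0]) cube([49, 43, 1310]);
translate([514, 453, 281]) cube([398, 43, 29]);
translate([514, 453, 573]) cube([398, 43, 29]);
translate([514, 453, 865]) cube([398, 43, 29]);
translate([514, 453, 1157]) cube([398, 43, 29]);


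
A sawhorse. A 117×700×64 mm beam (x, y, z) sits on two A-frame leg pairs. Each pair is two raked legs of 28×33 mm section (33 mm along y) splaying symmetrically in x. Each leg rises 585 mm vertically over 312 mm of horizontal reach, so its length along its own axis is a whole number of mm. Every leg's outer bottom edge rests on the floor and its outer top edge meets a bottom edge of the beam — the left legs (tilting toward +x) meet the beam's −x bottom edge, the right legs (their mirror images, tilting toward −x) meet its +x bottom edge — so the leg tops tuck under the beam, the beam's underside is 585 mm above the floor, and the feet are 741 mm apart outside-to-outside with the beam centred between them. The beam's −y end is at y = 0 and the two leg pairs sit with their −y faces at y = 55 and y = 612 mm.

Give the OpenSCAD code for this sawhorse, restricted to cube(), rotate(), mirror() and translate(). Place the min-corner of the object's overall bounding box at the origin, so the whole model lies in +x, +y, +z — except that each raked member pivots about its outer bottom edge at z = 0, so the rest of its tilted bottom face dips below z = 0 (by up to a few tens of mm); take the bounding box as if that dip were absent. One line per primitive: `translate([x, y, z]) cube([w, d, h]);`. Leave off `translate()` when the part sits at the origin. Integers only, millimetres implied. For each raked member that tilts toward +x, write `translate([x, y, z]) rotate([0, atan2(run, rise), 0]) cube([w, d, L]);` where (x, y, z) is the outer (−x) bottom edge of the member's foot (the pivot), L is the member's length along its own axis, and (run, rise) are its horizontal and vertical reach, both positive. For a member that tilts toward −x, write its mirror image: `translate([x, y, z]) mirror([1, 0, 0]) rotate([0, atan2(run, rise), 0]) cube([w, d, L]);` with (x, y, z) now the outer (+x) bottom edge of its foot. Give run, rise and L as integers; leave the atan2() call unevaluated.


translate([312, 0, 585]) cube([117, 700, 64]);
translate([0, 55, 0]) rotate([0, atan2(312, 585), 0]) cube([28, 33, 663]);
translate([741, 55, 0]) mirror([1, 0, 0]) rotate([0, atan2(312, 585), 0]) cube([28, 33, 663]);
translate([0, 612, 0]) rotate([0, atan2(312, 585), 0]) cube([28, 33, 663]);
translate([741, 612, 0]) mirror([1, 0, 0]) rotate([0, atan2(312, 585), 0]) cube([28, 33, 663]);


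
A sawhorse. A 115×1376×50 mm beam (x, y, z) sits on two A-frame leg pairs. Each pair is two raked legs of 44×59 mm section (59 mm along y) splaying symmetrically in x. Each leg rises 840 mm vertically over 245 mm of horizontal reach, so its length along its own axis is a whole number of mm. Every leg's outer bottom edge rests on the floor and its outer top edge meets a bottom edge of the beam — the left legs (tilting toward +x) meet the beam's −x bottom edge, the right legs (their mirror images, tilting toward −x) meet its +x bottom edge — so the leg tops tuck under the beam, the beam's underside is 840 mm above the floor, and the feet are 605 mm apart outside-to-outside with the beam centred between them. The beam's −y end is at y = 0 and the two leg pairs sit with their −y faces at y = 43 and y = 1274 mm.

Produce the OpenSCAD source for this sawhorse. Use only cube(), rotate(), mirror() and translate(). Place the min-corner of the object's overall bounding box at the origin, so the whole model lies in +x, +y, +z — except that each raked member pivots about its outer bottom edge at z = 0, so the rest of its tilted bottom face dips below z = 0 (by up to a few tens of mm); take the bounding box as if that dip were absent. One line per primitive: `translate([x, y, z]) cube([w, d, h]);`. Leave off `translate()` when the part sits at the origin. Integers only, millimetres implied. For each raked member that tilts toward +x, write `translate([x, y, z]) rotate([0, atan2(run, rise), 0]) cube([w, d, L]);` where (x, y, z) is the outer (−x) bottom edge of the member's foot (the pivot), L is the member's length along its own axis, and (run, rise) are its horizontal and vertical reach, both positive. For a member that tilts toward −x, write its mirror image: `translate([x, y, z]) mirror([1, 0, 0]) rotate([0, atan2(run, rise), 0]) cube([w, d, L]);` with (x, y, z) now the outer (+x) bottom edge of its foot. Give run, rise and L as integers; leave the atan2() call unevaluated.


translate([245, 0, 840]) cube([115, 1376, 50]);
translate([0, 43, 0]) rotate([0, atan2(245, 840), 0]) cube([44, 59, 875]);
translate([605, 43, 0]) mirror([1, 0, 0]) rotate([0, atan2(245, 840), 0]) cube([44, 59, 875]);
translate([0, 1274, 0]) rotate([0, atan2(245, 840), 0]) cube([44, 59, 875]);
translate([605, 1274, 0]) mirror([1, 0, 0]) rotate([0, atan2(245, 840), 0]) cube([44, 59, 875]);


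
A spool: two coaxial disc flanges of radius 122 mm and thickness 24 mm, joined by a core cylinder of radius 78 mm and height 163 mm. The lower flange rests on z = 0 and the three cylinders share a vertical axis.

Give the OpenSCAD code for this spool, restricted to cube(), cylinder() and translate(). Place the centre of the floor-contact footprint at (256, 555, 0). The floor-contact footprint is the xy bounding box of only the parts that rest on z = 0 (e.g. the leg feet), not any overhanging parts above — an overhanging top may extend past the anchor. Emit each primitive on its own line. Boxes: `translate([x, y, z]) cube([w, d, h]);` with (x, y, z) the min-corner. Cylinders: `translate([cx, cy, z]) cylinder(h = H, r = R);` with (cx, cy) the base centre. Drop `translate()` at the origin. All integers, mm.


translate([256, 555, 0]) cylinder(h = 24, r = 122);
translate([256, 555, 24]) cylinder(h = 163, r = 78);
translate([256, 555, 187]) cylinder(h = 24, r = 122);


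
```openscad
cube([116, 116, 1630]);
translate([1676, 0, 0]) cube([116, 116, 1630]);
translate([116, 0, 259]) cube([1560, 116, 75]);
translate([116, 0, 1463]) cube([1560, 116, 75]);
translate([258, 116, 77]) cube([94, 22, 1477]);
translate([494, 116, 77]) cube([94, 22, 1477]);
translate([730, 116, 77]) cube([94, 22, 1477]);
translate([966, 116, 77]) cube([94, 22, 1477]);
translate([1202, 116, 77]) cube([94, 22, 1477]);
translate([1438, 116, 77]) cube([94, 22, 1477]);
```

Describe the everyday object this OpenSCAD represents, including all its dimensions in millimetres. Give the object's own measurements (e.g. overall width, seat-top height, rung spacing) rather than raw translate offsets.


A fence section. Two 116×116 mm posts, 1630 mm tall, stand on the floor with a clear span of 1560 mm between their inner faces. Two horizontal rails of 116×75 mm section span the gap between the posts with their undersides at z = 259 mm and z = 1463 mm, flush with the posts' −y face. 6 pickets, each 94 mm wide, 22 mm thick and 1477 mm tall, are fixed to the +y face of the rails with their bottoms at z = 77 mm, spaced across the span with a 142 mm gap after the −x post and between neighbouring pickets, with 144 mm left before the +x post.


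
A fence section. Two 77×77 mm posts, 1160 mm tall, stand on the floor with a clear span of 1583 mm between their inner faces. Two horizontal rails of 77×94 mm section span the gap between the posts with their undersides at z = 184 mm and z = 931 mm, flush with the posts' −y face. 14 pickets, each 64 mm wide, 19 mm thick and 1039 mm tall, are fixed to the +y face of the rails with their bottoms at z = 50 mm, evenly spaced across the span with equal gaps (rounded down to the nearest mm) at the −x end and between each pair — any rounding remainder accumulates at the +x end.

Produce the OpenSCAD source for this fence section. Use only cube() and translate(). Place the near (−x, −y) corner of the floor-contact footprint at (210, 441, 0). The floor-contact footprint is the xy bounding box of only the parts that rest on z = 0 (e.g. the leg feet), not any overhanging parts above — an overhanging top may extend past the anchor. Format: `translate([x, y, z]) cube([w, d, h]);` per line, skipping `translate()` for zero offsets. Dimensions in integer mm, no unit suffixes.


translate([210, 441, 0]) cube([77, 77, 1160]);
translate([1870, 441, 0]) cube([77, 77, 1160]);
translate([287, 441, 184]) cube([1583, 77, 94]);
translate([287, 441, 931]) cube([1583, 77, 94]);
translate([332, 518, 50]) cube([64, 19, 1039]);
translate([441, 518, 50]) cube([64, 19, 1039]);
translate([550, 518, 50]) cube([64, 19, 1039]);
translate([659, 518, 50]) cube([64, 19, 1039]);
translate([768, 518, 50]) cube([64, 19, 1039]);
translate([877, 518, 50]) cube([64, 19, 1039]);
translate([986, 518, 50]) cube([64, 19, 1039]);
translate([1095, 518, 50]) cube([64, 19, 1039]);
translate([1204, 518, 50]) cube([64, 19, 1039]);
translate([1313, 518, 50]) cube([64, 19, 1039]);
translate([1422, 518, 50]) cube([64, 19, 1039]);
translate([1531, 518, 50]) cube([64, 19, 1039]);
translate([1640, 518, 50]) cube([64, 19, 1039]);
translate([1749, 518, 50]) cube([64, 19, 1039]);


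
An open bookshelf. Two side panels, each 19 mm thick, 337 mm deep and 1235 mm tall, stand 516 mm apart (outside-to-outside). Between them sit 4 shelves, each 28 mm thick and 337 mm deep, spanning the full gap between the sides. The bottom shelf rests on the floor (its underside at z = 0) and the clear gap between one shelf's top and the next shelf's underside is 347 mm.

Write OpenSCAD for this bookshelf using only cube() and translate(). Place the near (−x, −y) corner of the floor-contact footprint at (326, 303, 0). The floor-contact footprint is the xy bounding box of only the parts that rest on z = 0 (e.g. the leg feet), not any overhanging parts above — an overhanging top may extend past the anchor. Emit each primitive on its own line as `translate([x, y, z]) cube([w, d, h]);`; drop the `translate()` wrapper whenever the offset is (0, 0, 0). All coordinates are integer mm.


translate([326, 303, 0]) cube([19, 337, 1235]);
translate([823, 303, 0]) cube([19, 337, 1235]);
translate([345, 303, 0]) cube([478, 337, 28]);
translate([345, 303, 375]) cube([478, 337, 28]);
translate([345, 303, 750]) cube([478, 337, 28]);
translate([345, 303, 1125]) cube([478, 337, 28]);


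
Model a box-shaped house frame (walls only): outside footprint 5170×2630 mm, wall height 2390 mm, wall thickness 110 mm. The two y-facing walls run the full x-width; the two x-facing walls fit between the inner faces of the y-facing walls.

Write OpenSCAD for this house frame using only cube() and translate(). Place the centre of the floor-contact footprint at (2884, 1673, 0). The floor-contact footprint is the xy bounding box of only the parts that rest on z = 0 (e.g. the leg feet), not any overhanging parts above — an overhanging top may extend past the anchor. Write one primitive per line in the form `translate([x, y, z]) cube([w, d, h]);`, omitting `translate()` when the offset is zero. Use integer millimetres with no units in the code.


translate([299, 358, 0]) cube([5170, 110, 2390]);
translate([299, 2878, 0]) cube([5170, 110, 2390]);
translate([299, 468, 0]) cube([110, 2410, 2390]);
translate([5359, 468, 0]) cube([110, 2410, 2390]);


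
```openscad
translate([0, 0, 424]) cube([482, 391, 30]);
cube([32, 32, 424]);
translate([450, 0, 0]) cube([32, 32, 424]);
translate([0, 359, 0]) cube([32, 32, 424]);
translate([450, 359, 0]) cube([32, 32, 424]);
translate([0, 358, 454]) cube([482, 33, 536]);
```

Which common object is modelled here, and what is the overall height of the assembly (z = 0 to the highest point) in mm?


A chair. The overall height is 990 mm.

A slab on four corner posts with a tall panel at the back — a chair. The seat slab sits at z = 424 with thickness 30, and the 536 mm backrest starts at the seat top, so the overall height is 424 + 30 + 536 = 990 mm.


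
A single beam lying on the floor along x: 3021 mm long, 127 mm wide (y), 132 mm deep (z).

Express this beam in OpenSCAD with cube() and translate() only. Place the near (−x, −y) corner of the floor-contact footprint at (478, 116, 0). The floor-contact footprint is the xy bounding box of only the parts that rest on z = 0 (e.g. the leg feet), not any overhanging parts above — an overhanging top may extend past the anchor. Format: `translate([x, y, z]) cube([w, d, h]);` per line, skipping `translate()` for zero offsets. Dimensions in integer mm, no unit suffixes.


translate([478, 116, 0]) cube([3021, 127, 132]);


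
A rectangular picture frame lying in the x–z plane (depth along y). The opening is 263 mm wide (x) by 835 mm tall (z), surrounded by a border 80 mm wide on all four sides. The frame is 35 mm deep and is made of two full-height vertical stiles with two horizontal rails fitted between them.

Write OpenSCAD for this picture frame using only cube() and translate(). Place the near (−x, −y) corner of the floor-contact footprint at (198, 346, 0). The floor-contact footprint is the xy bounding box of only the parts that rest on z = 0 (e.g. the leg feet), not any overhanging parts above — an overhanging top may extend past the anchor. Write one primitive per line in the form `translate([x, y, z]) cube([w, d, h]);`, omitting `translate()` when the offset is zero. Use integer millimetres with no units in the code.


translate([198, 346, 0]) cube([80, 35, 995]);
translate([541, 346, 0]) cube([80, 35, 995]);
translate([278, 346, 0]) cube([263, 35, 80]);
translate([278, 346, 915]) cube([263, 35, 80]);


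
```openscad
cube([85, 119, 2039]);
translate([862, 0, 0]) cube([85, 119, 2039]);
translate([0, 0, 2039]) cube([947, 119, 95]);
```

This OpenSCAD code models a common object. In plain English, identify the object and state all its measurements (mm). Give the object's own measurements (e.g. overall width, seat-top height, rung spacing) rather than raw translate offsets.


A door frame. The clear opening is 777 mm wide and 2039 mm high. Two 85 mm wide jambs, 119 mm deep, stand either side of the opening from the floor to the top of the opening. A 95 mm thick head sits across the top of both jambs, spanning the full outside width of the frame.


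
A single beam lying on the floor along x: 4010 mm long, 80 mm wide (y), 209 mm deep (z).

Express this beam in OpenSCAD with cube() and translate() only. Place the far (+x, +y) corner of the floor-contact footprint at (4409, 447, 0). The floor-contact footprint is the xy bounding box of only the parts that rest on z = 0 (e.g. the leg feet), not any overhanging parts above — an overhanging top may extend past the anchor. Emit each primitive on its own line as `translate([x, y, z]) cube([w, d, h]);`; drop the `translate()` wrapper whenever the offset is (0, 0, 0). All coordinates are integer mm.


translate([399, 367, 0]) cube([4010, 80, 209]);


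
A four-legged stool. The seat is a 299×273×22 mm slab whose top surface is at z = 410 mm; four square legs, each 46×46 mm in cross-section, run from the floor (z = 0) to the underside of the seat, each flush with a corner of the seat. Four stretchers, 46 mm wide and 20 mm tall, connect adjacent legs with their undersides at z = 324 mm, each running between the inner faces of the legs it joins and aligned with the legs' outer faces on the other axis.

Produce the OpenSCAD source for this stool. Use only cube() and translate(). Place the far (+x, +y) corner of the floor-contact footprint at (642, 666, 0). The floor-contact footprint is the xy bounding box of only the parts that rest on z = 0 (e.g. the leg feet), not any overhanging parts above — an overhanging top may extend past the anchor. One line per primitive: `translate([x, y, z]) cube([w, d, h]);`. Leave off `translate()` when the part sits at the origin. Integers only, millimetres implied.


translate([343, 393, 388]) cube([299, 273, 22]);
translate([343, 393, 0]) cube([46, 46, 388]);
translate([596, 393, 0]) cube([46, 46, 388]);
translate([343, 620, 0]) cube([46, 46, 388]);
translate([596, 620, 0]) cube([46, 46, 388]);
translate([389, 393, 324]) cube([207, 46, 20]);
translate([389, 620, 324]) cube([207, 46, 20]);
translate([343, 439, 324]) cube([46, 181, 20]);
translate([596, 439, 324]) cube([46, 181, 20]);


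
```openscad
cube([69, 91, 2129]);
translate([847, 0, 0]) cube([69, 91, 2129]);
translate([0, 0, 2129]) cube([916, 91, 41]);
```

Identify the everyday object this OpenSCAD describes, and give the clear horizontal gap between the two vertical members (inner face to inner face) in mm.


A door frame. The clear opening width is 778 mm.

Two 2129 mm tall posts with a header on top — a door frame. The left jamb is 69 mm wide at x = 0; the right jamb starts at x = 847. The clear opening is 847 − 69 = 778 mm.


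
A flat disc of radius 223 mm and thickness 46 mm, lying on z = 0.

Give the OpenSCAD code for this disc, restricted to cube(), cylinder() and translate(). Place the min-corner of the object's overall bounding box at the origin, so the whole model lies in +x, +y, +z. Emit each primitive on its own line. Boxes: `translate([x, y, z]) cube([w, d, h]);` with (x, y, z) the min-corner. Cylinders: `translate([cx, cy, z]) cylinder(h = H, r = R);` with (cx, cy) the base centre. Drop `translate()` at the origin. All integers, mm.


translate([223, 223, 0]) cylinder(h = 46, r = 223);


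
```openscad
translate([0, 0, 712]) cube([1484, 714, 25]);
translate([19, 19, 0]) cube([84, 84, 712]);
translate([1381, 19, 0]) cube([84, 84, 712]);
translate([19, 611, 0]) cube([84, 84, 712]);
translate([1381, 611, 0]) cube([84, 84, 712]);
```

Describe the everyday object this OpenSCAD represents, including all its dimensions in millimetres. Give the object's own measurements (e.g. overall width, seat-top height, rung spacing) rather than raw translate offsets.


A table: top 1484 mm (x) × 714 mm (y), 25 mm thick, upper face at z = 737 mm, on four 84×84 mm square legs, each inset 19 mm from the nearest pair of top edges from z = 0 to the bottom of the top.


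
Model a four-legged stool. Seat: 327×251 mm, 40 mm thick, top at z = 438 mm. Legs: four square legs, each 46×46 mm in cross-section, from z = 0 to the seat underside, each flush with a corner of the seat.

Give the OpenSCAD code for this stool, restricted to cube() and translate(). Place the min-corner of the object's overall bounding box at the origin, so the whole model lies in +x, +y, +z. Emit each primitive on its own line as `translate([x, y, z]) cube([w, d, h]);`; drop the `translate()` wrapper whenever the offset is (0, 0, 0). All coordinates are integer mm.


// leg_h = 438 - 40 = 398
translate([0, 0, 398]) cube([327, 251, 40]);
cube([46, 46, 398]);
translate([281, 0, 0]) cube([46, 46, 398]);
translate([0, 205, 0]) cube([46, 46, 398]);
translate([281, 205, 0]) cube([46, 46, 398]);


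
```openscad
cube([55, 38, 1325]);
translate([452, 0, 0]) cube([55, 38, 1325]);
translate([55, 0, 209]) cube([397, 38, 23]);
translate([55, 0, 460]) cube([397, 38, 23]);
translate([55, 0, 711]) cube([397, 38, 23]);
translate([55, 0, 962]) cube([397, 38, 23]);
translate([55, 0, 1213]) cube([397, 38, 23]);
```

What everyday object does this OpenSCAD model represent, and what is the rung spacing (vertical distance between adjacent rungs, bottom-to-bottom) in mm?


A ladder. The rung spacing is 251 mm.

Two tall 55×38 posts with 5 short bars between them — a ladder. Adjacent rungs sit at z = 209 and z = 460, so the spacing is 460 − 209 = 251 mm.


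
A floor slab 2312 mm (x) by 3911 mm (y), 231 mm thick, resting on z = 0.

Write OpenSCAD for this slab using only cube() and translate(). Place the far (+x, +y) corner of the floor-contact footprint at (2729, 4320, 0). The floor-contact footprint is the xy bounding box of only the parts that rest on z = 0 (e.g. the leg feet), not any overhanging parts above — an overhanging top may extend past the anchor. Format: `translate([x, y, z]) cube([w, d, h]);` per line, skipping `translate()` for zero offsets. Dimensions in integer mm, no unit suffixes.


translate([417, 409, 0]) cube([2312, 3911, 231]);


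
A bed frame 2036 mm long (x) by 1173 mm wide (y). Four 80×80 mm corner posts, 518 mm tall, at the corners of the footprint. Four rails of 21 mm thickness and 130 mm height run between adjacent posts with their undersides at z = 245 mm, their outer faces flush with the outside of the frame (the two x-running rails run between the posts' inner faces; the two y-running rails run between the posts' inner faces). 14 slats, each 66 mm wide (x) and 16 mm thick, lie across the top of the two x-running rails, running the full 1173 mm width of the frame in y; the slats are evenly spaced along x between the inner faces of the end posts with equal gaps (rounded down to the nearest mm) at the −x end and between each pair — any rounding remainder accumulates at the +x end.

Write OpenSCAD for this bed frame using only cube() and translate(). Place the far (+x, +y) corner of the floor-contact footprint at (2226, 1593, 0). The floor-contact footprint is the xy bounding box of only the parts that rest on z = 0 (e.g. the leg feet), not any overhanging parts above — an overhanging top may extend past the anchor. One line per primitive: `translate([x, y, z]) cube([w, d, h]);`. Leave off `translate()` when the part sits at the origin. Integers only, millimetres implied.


// slat z = rail_z + rail_h = 245 + 130 = 375
// slat gap = ⌊(1876 − 14·66) / 15⌋ = 63
translate([190, 420, 0]) cube([80, 80, 518]);
translate([190, 1513, 0]) cube([80, 80, 518]);
translate([2146, 420, 0]) cube([80, 80, 518]);
translate([2146, 1513, 0]) cube([80, 80, 518]);
translate([270, 420, 245]) cube([1876, 21, 130]);
translate([270, 1572, 245]) cube([1876, 21, 130]);
translate([190, 500, 245]) cube([21, 1013, 130]);
translate([2205, 500, 245]) cube([21, 1013, 130]);
translate([333, 420, 375]) cube([66, 1173, 16]);
translate([462, 420, 375]) cube([66, 1173, 16]);
translate([591, 420, 375]) cube([66, 1173, 16]);
translate([720, 420, 375]) cube([66, 1173, 16]);
translate([849, 420, 375]) cube([66, 1173, 16]);
translate([978, 420, 375]) cube([66, 1173, 16]);
translate([1107, 420, 375]) cube([66, 1173, 16]);
translate([1236, 420, 375]) cube([66, 1173, 16]);
translate([1365, 420, 375]) cube([66, 1173, 16]);
translate([1494, 420, 375]) cube([66, 1173, 16]);
translate([1623, 420, 375]) cube([66, 1173, 16]);
translate([1752, 420, 375]) cube([66, 1173, 16]);
translate([1881, 420, 375]) cube([66, 1173, 16]);
translate([2010, 420, 375]) cube([66, 1173, 16]);


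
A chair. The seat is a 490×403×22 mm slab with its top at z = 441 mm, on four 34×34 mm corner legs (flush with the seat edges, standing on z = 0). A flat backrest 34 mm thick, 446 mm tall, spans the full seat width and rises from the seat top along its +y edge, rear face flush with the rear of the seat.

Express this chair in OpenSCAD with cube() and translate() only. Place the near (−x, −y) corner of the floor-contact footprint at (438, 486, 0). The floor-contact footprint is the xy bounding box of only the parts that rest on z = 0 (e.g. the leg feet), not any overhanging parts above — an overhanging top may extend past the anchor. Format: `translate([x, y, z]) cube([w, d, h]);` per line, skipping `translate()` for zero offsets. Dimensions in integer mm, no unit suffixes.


// leg_h = 441 - 22 = 419
translate([438, 486, 419]) cube([490, 403, 22]);
translate([438, 486, 0]) cube([34, 34, 419]);
translate([894, 486, 0]) cube([34, 34, 419]);
translate([438, 855, 0]) cube([34, 34, 419]);
translate([894, 855, 0]) cube([34, 34, 419]);
translate([438, 855, 441]) cube([490, 34, 446]);


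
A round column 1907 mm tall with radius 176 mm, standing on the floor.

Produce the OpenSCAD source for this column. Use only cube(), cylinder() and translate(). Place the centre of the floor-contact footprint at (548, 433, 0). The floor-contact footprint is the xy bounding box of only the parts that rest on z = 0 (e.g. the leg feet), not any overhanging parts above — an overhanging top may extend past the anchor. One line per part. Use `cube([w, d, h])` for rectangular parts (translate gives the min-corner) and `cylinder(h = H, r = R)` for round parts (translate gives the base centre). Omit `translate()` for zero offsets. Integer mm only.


translate([548, 433, 0]) cylinder(h = 1907, r = 176);


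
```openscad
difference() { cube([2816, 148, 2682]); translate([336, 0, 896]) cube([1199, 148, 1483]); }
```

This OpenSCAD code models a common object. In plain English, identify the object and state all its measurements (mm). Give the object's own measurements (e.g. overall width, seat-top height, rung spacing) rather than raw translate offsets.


A wall 2816 mm long (x), 148 mm thick (y), 2682 mm tall, with a rectangular window opening cut through it. The opening is 1199 mm wide and 1483 mm tall; its sill is at z = 896 mm and its near (−x) edge is 336 mm from the wall's −x end. The opening passes through the full wall thickness.


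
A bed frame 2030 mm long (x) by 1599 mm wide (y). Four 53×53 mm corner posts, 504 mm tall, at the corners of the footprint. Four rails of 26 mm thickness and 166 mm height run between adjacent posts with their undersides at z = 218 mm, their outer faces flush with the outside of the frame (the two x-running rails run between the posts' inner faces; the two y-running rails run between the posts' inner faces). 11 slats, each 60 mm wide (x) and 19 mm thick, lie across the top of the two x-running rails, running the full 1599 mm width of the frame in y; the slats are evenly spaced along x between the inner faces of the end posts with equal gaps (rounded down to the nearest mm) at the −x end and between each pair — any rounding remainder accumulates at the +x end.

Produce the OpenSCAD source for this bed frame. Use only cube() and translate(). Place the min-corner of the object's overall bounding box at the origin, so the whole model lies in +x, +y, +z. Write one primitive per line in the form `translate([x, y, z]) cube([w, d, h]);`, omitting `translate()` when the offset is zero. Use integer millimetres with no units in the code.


// slat z = rail_z + rail_h = 218 + 166 = 384
// slat gap = ⌊(1924 − 11·60) / 12⌋ = 105
cube([53, 53, 504]);
translate([0, 1546, 0]) cube([53, 53, 504]);
translate([1977, 0, 0]) cube([53, 53, 504]);
translate([1977, 1546, 0]) cube([53, 53, 504]);
translate([53, 0, 218]) cube([1924, 26, 166]);
translate([53, 1573, 218]) cube([1924, 26, 166]);
translate([0, 53, 218]) cube([26, 1493, 166]);
translate([2004, 53, 218]) cube([26, 1493, 166]);
translate([158, 0, 384]) cube([60, 1599, 19]);
translate([323, 0, 384]) cube([60, 1599, 19]);
translate([488, 0, 384]) cube([60, 1599, 19]);
translate([653, 0, 384]) cube([60, 1599, 19]);
translate([818, 0, 384]) cube([60, 1599, 19]);
translate([983, 0, 384]) cube([60, 1599, 19]);
translate([1148, 0, 384]) cube([60, 1599, 19]);
translate([1313, 0, 384]) cube([60, 1599, 19]);
translate([1478, 0, 384]) cube([60, 1599, 19]);
translate([1643, 0, 384]) cube([60, 1599, 19]);
translate([1808, 0, 384]) cube([60, 1599, 19]);


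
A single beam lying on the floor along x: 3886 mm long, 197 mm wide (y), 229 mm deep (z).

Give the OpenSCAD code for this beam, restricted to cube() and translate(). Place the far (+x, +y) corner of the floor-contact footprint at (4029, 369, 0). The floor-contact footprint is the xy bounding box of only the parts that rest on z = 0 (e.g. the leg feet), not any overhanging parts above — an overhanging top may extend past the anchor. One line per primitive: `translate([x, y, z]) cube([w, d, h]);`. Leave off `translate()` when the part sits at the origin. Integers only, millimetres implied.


translate([143, 172, 0]) cube([3886, 197, 229]);


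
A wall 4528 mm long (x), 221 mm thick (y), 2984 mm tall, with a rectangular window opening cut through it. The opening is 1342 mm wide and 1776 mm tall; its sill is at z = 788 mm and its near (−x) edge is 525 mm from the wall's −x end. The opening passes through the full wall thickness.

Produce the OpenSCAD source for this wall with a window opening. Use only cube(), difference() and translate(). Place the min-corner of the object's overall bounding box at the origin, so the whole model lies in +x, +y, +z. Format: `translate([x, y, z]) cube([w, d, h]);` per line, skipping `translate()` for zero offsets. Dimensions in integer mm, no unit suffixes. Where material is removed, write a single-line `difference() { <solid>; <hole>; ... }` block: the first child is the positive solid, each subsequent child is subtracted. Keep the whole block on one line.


difference() { cube([4528, 221, 2984]); translate([525, 0, 788]) cube([1342, 221, 1776]); }


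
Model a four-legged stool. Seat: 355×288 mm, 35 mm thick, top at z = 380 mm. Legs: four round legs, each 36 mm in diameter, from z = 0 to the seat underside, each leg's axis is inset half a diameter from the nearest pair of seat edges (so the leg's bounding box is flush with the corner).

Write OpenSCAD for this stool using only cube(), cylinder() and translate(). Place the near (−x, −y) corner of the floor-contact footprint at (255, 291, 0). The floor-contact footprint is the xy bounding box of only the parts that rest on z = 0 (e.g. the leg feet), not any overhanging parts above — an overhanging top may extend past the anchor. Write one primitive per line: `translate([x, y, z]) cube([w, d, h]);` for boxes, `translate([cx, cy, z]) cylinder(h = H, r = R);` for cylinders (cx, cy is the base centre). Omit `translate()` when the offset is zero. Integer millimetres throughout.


translate([255, 291, 345]) cube([355, 288, 35]);
translate([273, 309, 0]) cylinder(h = 345, r = 18);
translate([592, 309, 0]) cylinder(h = 345, r = 18);
translate([273, 561, 0]) cylinder(h = 345, r = 18);
translate([592, 561, 0]) cylinder(h = 345, r = 18);


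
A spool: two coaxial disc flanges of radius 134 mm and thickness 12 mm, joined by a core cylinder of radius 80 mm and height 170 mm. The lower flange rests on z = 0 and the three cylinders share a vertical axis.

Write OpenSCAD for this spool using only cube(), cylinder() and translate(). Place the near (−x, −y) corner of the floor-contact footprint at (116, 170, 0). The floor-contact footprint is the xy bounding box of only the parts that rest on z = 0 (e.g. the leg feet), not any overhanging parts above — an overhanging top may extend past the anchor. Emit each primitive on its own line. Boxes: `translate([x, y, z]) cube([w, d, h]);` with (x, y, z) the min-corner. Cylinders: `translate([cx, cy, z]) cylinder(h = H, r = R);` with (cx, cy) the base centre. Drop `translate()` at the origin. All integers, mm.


translate([250, 304, 0]) cylinder(h = 12, r = 134);
translate([250, 304, 12]) cylinder(h = 170, r = 80);
translate([250, 304, 182]) cylinder(h = 12, r = 134);


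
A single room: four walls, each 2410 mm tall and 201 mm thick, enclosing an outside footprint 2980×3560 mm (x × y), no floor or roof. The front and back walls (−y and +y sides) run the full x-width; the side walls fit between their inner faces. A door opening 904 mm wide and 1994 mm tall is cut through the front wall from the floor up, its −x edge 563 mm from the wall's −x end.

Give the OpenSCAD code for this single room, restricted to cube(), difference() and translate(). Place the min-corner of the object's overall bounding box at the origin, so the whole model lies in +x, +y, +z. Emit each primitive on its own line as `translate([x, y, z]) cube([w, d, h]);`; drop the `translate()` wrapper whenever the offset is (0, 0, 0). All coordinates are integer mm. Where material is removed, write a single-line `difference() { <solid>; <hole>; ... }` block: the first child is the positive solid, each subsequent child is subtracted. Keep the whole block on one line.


difference() { cube([2980, 201, 2410]); translate([563, 0, 0]) cube([904, 201, 1994]); }
translate([0, 3359, 0]) cube([2980, 201, 2410]);
translate([0, 201, 0]) cube([201, 3158, 2410]);
translate([2779, 201, 0]) cube([201, 3158, 2410]);
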